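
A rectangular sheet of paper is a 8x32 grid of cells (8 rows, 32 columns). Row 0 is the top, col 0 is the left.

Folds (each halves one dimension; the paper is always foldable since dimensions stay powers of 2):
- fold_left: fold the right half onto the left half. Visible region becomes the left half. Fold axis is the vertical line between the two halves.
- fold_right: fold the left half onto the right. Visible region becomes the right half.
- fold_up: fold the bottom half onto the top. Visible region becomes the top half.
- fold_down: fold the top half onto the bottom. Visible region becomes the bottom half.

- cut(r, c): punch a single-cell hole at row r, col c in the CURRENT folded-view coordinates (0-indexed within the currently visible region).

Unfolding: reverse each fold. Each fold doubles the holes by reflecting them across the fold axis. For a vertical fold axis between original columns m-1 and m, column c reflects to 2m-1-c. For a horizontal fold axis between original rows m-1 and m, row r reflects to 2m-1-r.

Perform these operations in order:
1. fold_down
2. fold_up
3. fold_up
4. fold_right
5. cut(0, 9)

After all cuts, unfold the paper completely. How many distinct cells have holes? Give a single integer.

Answer: 16

Derivation:
Op 1 fold_down: fold axis h@4; visible region now rows[4,8) x cols[0,32) = 4x32
Op 2 fold_up: fold axis h@6; visible region now rows[4,6) x cols[0,32) = 2x32
Op 3 fold_up: fold axis h@5; visible region now rows[4,5) x cols[0,32) = 1x32
Op 4 fold_right: fold axis v@16; visible region now rows[4,5) x cols[16,32) = 1x16
Op 5 cut(0, 9): punch at orig (4,25); cuts so far [(4, 25)]; region rows[4,5) x cols[16,32) = 1x16
Unfold 1 (reflect across v@16): 2 holes -> [(4, 6), (4, 25)]
Unfold 2 (reflect across h@5): 4 holes -> [(4, 6), (4, 25), (5, 6), (5, 25)]
Unfold 3 (reflect across h@6): 8 holes -> [(4, 6), (4, 25), (5, 6), (5, 25), (6, 6), (6, 25), (7, 6), (7, 25)]
Unfold 4 (reflect across h@4): 16 holes -> [(0, 6), (0, 25), (1, 6), (1, 25), (2, 6), (2, 25), (3, 6), (3, 25), (4, 6), (4, 25), (5, 6), (5, 25), (6, 6), (6, 25), (7, 6), (7, 25)]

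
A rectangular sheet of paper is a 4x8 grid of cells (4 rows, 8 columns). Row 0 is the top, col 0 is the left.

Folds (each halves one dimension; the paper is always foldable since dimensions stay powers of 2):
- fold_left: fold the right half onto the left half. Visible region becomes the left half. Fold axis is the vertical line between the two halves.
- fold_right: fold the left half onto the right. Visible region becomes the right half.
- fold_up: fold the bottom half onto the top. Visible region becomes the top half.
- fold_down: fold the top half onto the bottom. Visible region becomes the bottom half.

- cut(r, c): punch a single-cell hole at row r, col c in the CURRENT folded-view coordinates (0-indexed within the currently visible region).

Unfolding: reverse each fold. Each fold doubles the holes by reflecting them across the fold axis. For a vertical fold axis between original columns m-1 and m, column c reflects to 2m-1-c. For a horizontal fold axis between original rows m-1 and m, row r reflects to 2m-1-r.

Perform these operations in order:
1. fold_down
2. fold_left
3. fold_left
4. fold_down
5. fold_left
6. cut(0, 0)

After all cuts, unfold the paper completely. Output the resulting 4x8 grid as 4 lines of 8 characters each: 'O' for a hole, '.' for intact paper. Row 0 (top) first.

Answer: OOOOOOOO
OOOOOOOO
OOOOOOOO
OOOOOOOO

Derivation:
Op 1 fold_down: fold axis h@2; visible region now rows[2,4) x cols[0,8) = 2x8
Op 2 fold_left: fold axis v@4; visible region now rows[2,4) x cols[0,4) = 2x4
Op 3 fold_left: fold axis v@2; visible region now rows[2,4) x cols[0,2) = 2x2
Op 4 fold_down: fold axis h@3; visible region now rows[3,4) x cols[0,2) = 1x2
Op 5 fold_left: fold axis v@1; visible region now rows[3,4) x cols[0,1) = 1x1
Op 6 cut(0, 0): punch at orig (3,0); cuts so far [(3, 0)]; region rows[3,4) x cols[0,1) = 1x1
Unfold 1 (reflect across v@1): 2 holes -> [(3, 0), (3, 1)]
Unfold 2 (reflect across h@3): 4 holes -> [(2, 0), (2, 1), (3, 0), (3, 1)]
Unfold 3 (reflect across v@2): 8 holes -> [(2, 0), (2, 1), (2, 2), (2, 3), (3, 0), (3, 1), (3, 2), (3, 3)]
Unfold 4 (reflect across v@4): 16 holes -> [(2, 0), (2, 1), (2, 2), (2, 3), (2, 4), (2, 5), (2, 6), (2, 7), (3, 0), (3, 1), (3, 2), (3, 3), (3, 4), (3, 5), (3, 6), (3, 7)]
Unfold 5 (reflect across h@2): 32 holes -> [(0, 0), (0, 1), (0, 2), (0, 3), (0, 4), (0, 5), (0, 6), (0, 7), (1, 0), (1, 1), (1, 2), (1, 3), (1, 4), (1, 5), (1, 6), (1, 7), (2, 0), (2, 1), (2, 2), (2, 3), (2, 4), (2, 5), (2, 6), (2, 7), (3, 0), (3, 1), (3, 2), (3, 3), (3, 4), (3, 5), (3, 6), (3, 7)]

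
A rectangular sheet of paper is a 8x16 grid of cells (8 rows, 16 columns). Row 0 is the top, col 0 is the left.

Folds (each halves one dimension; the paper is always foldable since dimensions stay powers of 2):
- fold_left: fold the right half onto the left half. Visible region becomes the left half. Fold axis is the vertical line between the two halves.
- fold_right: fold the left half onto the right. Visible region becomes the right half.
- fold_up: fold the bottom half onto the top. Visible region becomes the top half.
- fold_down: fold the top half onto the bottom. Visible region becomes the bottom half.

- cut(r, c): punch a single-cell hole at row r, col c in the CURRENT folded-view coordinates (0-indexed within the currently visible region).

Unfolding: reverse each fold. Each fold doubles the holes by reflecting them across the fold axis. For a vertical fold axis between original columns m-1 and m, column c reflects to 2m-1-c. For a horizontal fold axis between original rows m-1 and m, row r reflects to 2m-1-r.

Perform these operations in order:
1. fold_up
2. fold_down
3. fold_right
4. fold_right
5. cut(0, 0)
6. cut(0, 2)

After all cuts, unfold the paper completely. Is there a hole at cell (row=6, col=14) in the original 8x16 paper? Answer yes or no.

Op 1 fold_up: fold axis h@4; visible region now rows[0,4) x cols[0,16) = 4x16
Op 2 fold_down: fold axis h@2; visible region now rows[2,4) x cols[0,16) = 2x16
Op 3 fold_right: fold axis v@8; visible region now rows[2,4) x cols[8,16) = 2x8
Op 4 fold_right: fold axis v@12; visible region now rows[2,4) x cols[12,16) = 2x4
Op 5 cut(0, 0): punch at orig (2,12); cuts so far [(2, 12)]; region rows[2,4) x cols[12,16) = 2x4
Op 6 cut(0, 2): punch at orig (2,14); cuts so far [(2, 12), (2, 14)]; region rows[2,4) x cols[12,16) = 2x4
Unfold 1 (reflect across v@12): 4 holes -> [(2, 9), (2, 11), (2, 12), (2, 14)]
Unfold 2 (reflect across v@8): 8 holes -> [(2, 1), (2, 3), (2, 4), (2, 6), (2, 9), (2, 11), (2, 12), (2, 14)]
Unfold 3 (reflect across h@2): 16 holes -> [(1, 1), (1, 3), (1, 4), (1, 6), (1, 9), (1, 11), (1, 12), (1, 14), (2, 1), (2, 3), (2, 4), (2, 6), (2, 9), (2, 11), (2, 12), (2, 14)]
Unfold 4 (reflect across h@4): 32 holes -> [(1, 1), (1, 3), (1, 4), (1, 6), (1, 9), (1, 11), (1, 12), (1, 14), (2, 1), (2, 3), (2, 4), (2, 6), (2, 9), (2, 11), (2, 12), (2, 14), (5, 1), (5, 3), (5, 4), (5, 6), (5, 9), (5, 11), (5, 12), (5, 14), (6, 1), (6, 3), (6, 4), (6, 6), (6, 9), (6, 11), (6, 12), (6, 14)]
Holes: [(1, 1), (1, 3), (1, 4), (1, 6), (1, 9), (1, 11), (1, 12), (1, 14), (2, 1), (2, 3), (2, 4), (2, 6), (2, 9), (2, 11), (2, 12), (2, 14), (5, 1), (5, 3), (5, 4), (5, 6), (5, 9), (5, 11), (5, 12), (5, 14), (6, 1), (6, 3), (6, 4), (6, 6), (6, 9), (6, 11), (6, 12), (6, 14)]

Answer: yes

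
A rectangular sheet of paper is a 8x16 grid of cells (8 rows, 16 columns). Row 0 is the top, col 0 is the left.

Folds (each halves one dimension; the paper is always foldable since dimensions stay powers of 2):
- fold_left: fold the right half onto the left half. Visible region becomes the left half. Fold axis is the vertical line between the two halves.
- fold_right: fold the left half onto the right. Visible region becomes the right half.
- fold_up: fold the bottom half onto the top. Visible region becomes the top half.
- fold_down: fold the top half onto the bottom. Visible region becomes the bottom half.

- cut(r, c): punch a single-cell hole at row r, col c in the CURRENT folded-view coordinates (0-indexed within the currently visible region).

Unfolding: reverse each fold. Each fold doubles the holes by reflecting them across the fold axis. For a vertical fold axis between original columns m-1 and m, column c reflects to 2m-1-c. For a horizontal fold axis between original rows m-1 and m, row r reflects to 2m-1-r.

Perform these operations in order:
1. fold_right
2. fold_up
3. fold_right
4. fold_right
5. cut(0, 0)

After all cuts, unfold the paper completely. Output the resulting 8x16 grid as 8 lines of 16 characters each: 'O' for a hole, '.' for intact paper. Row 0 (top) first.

Op 1 fold_right: fold axis v@8; visible region now rows[0,8) x cols[8,16) = 8x8
Op 2 fold_up: fold axis h@4; visible region now rows[0,4) x cols[8,16) = 4x8
Op 3 fold_right: fold axis v@12; visible region now rows[0,4) x cols[12,16) = 4x4
Op 4 fold_right: fold axis v@14; visible region now rows[0,4) x cols[14,16) = 4x2
Op 5 cut(0, 0): punch at orig (0,14); cuts so far [(0, 14)]; region rows[0,4) x cols[14,16) = 4x2
Unfold 1 (reflect across v@14): 2 holes -> [(0, 13), (0, 14)]
Unfold 2 (reflect across v@12): 4 holes -> [(0, 9), (0, 10), (0, 13), (0, 14)]
Unfold 3 (reflect across h@4): 8 holes -> [(0, 9), (0, 10), (0, 13), (0, 14), (7, 9), (7, 10), (7, 13), (7, 14)]
Unfold 4 (reflect across v@8): 16 holes -> [(0, 1), (0, 2), (0, 5), (0, 6), (0, 9), (0, 10), (0, 13), (0, 14), (7, 1), (7, 2), (7, 5), (7, 6), (7, 9), (7, 10), (7, 13), (7, 14)]

Answer: .OO..OO..OO..OO.
................
................
................
................
................
................
.OO..OO..OO..OO.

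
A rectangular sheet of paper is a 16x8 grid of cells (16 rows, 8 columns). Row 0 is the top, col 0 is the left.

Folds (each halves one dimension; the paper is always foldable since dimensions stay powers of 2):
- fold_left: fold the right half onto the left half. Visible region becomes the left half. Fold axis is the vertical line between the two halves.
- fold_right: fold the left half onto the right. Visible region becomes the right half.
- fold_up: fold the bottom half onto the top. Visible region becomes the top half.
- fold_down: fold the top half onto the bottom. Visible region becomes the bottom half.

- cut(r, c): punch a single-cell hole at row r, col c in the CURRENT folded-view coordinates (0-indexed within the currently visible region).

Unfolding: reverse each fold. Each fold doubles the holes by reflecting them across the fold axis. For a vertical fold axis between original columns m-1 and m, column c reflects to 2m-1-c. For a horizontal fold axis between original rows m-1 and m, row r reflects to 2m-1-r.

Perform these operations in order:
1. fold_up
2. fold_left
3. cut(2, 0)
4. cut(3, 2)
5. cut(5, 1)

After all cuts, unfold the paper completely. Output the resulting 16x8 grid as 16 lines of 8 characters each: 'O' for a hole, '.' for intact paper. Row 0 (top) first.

Answer: ........
........
O......O
..O..O..
........
.O....O.
........
........
........
........
.O....O.
........
..O..O..
O......O
........
........

Derivation:
Op 1 fold_up: fold axis h@8; visible region now rows[0,8) x cols[0,8) = 8x8
Op 2 fold_left: fold axis v@4; visible region now rows[0,8) x cols[0,4) = 8x4
Op 3 cut(2, 0): punch at orig (2,0); cuts so far [(2, 0)]; region rows[0,8) x cols[0,4) = 8x4
Op 4 cut(3, 2): punch at orig (3,2); cuts so far [(2, 0), (3, 2)]; region rows[0,8) x cols[0,4) = 8x4
Op 5 cut(5, 1): punch at orig (5,1); cuts so far [(2, 0), (3, 2), (5, 1)]; region rows[0,8) x cols[0,4) = 8x4
Unfold 1 (reflect across v@4): 6 holes -> [(2, 0), (2, 7), (3, 2), (3, 5), (5, 1), (5, 6)]
Unfold 2 (reflect across h@8): 12 holes -> [(2, 0), (2, 7), (3, 2), (3, 5), (5, 1), (5, 6), (10, 1), (10, 6), (12, 2), (12, 5), (13, 0), (13, 7)]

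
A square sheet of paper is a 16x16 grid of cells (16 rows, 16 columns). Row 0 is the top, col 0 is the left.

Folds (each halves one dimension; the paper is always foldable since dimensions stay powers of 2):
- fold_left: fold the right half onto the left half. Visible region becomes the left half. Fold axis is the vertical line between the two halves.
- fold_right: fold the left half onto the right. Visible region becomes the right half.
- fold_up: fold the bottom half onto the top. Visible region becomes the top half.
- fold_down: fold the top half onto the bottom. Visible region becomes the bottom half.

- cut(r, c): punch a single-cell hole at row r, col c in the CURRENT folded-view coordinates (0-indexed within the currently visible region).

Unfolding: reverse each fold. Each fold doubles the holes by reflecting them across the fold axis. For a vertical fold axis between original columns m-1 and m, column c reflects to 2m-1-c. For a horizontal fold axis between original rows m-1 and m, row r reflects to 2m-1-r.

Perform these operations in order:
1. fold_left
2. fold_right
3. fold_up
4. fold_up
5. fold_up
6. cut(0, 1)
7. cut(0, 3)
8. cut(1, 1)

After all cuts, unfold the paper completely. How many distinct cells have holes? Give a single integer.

Op 1 fold_left: fold axis v@8; visible region now rows[0,16) x cols[0,8) = 16x8
Op 2 fold_right: fold axis v@4; visible region now rows[0,16) x cols[4,8) = 16x4
Op 3 fold_up: fold axis h@8; visible region now rows[0,8) x cols[4,8) = 8x4
Op 4 fold_up: fold axis h@4; visible region now rows[0,4) x cols[4,8) = 4x4
Op 5 fold_up: fold axis h@2; visible region now rows[0,2) x cols[4,8) = 2x4
Op 6 cut(0, 1): punch at orig (0,5); cuts so far [(0, 5)]; region rows[0,2) x cols[4,8) = 2x4
Op 7 cut(0, 3): punch at orig (0,7); cuts so far [(0, 5), (0, 7)]; region rows[0,2) x cols[4,8) = 2x4
Op 8 cut(1, 1): punch at orig (1,5); cuts so far [(0, 5), (0, 7), (1, 5)]; region rows[0,2) x cols[4,8) = 2x4
Unfold 1 (reflect across h@2): 6 holes -> [(0, 5), (0, 7), (1, 5), (2, 5), (3, 5), (3, 7)]
Unfold 2 (reflect across h@4): 12 holes -> [(0, 5), (0, 7), (1, 5), (2, 5), (3, 5), (3, 7), (4, 5), (4, 7), (5, 5), (6, 5), (7, 5), (7, 7)]
Unfold 3 (reflect across h@8): 24 holes -> [(0, 5), (0, 7), (1, 5), (2, 5), (3, 5), (3, 7), (4, 5), (4, 7), (5, 5), (6, 5), (7, 5), (7, 7), (8, 5), (8, 7), (9, 5), (10, 5), (11, 5), (11, 7), (12, 5), (12, 7), (13, 5), (14, 5), (15, 5), (15, 7)]
Unfold 4 (reflect across v@4): 48 holes -> [(0, 0), (0, 2), (0, 5), (0, 7), (1, 2), (1, 5), (2, 2), (2, 5), (3, 0), (3, 2), (3, 5), (3, 7), (4, 0), (4, 2), (4, 5), (4, 7), (5, 2), (5, 5), (6, 2), (6, 5), (7, 0), (7, 2), (7, 5), (7, 7), (8, 0), (8, 2), (8, 5), (8, 7), (9, 2), (9, 5), (10, 2), (10, 5), (11, 0), (11, 2), (11, 5), (11, 7), (12, 0), (12, 2), (12, 5), (12, 7), (13, 2), (13, 5), (14, 2), (14, 5), (15, 0), (15, 2), (15, 5), (15, 7)]
Unfold 5 (reflect across v@8): 96 holes -> [(0, 0), (0, 2), (0, 5), (0, 7), (0, 8), (0, 10), (0, 13), (0, 15), (1, 2), (1, 5), (1, 10), (1, 13), (2, 2), (2, 5), (2, 10), (2, 13), (3, 0), (3, 2), (3, 5), (3, 7), (3, 8), (3, 10), (3, 13), (3, 15), (4, 0), (4, 2), (4, 5), (4, 7), (4, 8), (4, 10), (4, 13), (4, 15), (5, 2), (5, 5), (5, 10), (5, 13), (6, 2), (6, 5), (6, 10), (6, 13), (7, 0), (7, 2), (7, 5), (7, 7), (7, 8), (7, 10), (7, 13), (7, 15), (8, 0), (8, 2), (8, 5), (8, 7), (8, 8), (8, 10), (8, 13), (8, 15), (9, 2), (9, 5), (9, 10), (9, 13), (10, 2), (10, 5), (10, 10), (10, 13), (11, 0), (11, 2), (11, 5), (11, 7), (11, 8), (11, 10), (11, 13), (11, 15), (12, 0), (12, 2), (12, 5), (12, 7), (12, 8), (12, 10), (12, 13), (12, 15), (13, 2), (13, 5), (13, 10), (13, 13), (14, 2), (14, 5), (14, 10), (14, 13), (15, 0), (15, 2), (15, 5), (15, 7), (15, 8), (15, 10), (15, 13), (15, 15)]

Answer: 96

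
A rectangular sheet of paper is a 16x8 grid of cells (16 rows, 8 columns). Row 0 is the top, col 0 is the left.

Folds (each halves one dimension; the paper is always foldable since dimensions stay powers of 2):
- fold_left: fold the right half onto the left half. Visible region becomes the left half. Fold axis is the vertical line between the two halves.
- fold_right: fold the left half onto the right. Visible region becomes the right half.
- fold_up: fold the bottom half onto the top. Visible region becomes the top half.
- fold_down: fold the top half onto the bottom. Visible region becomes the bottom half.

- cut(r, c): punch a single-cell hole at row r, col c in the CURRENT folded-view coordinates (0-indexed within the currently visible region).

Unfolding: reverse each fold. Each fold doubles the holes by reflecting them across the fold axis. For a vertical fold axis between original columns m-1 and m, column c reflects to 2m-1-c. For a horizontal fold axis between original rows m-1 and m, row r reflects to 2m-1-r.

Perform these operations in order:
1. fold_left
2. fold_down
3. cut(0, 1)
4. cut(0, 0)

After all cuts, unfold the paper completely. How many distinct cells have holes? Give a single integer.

Answer: 8

Derivation:
Op 1 fold_left: fold axis v@4; visible region now rows[0,16) x cols[0,4) = 16x4
Op 2 fold_down: fold axis h@8; visible region now rows[8,16) x cols[0,4) = 8x4
Op 3 cut(0, 1): punch at orig (8,1); cuts so far [(8, 1)]; region rows[8,16) x cols[0,4) = 8x4
Op 4 cut(0, 0): punch at orig (8,0); cuts so far [(8, 0), (8, 1)]; region rows[8,16) x cols[0,4) = 8x4
Unfold 1 (reflect across h@8): 4 holes -> [(7, 0), (7, 1), (8, 0), (8, 1)]
Unfold 2 (reflect across v@4): 8 holes -> [(7, 0), (7, 1), (7, 6), (7, 7), (8, 0), (8, 1), (8, 6), (8, 7)]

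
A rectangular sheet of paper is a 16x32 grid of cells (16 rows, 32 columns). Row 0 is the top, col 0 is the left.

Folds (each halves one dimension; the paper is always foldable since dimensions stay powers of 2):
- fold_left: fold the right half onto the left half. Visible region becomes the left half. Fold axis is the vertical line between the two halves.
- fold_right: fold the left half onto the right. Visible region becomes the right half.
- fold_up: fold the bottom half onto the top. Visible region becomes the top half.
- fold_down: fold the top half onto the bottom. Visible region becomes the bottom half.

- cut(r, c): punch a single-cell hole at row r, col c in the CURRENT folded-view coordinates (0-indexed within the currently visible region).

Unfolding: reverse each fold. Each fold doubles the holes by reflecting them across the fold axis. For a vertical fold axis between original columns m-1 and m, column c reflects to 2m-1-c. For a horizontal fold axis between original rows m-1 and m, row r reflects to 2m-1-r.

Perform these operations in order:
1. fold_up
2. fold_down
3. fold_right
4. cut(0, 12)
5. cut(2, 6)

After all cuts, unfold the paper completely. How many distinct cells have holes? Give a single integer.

Op 1 fold_up: fold axis h@8; visible region now rows[0,8) x cols[0,32) = 8x32
Op 2 fold_down: fold axis h@4; visible region now rows[4,8) x cols[0,32) = 4x32
Op 3 fold_right: fold axis v@16; visible region now rows[4,8) x cols[16,32) = 4x16
Op 4 cut(0, 12): punch at orig (4,28); cuts so far [(4, 28)]; region rows[4,8) x cols[16,32) = 4x16
Op 5 cut(2, 6): punch at orig (6,22); cuts so far [(4, 28), (6, 22)]; region rows[4,8) x cols[16,32) = 4x16
Unfold 1 (reflect across v@16): 4 holes -> [(4, 3), (4, 28), (6, 9), (6, 22)]
Unfold 2 (reflect across h@4): 8 holes -> [(1, 9), (1, 22), (3, 3), (3, 28), (4, 3), (4, 28), (6, 9), (6, 22)]
Unfold 3 (reflect across h@8): 16 holes -> [(1, 9), (1, 22), (3, 3), (3, 28), (4, 3), (4, 28), (6, 9), (6, 22), (9, 9), (9, 22), (11, 3), (11, 28), (12, 3), (12, 28), (14, 9), (14, 22)]

Answer: 16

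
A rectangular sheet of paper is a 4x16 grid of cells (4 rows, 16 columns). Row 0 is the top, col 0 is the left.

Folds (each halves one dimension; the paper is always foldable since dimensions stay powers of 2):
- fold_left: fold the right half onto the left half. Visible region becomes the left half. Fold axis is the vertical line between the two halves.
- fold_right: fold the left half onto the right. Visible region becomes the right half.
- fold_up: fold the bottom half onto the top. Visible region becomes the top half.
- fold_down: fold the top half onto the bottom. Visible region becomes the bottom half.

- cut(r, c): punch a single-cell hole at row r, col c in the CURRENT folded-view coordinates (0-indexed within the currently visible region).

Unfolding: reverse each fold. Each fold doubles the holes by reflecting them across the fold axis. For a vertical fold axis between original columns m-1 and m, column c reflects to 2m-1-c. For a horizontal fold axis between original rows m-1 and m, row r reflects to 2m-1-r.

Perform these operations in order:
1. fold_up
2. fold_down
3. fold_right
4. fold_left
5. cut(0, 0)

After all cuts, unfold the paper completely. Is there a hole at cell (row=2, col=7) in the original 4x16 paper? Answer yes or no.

Answer: yes

Derivation:
Op 1 fold_up: fold axis h@2; visible region now rows[0,2) x cols[0,16) = 2x16
Op 2 fold_down: fold axis h@1; visible region now rows[1,2) x cols[0,16) = 1x16
Op 3 fold_right: fold axis v@8; visible region now rows[1,2) x cols[8,16) = 1x8
Op 4 fold_left: fold axis v@12; visible region now rows[1,2) x cols[8,12) = 1x4
Op 5 cut(0, 0): punch at orig (1,8); cuts so far [(1, 8)]; region rows[1,2) x cols[8,12) = 1x4
Unfold 1 (reflect across v@12): 2 holes -> [(1, 8), (1, 15)]
Unfold 2 (reflect across v@8): 4 holes -> [(1, 0), (1, 7), (1, 8), (1, 15)]
Unfold 3 (reflect across h@1): 8 holes -> [(0, 0), (0, 7), (0, 8), (0, 15), (1, 0), (1, 7), (1, 8), (1, 15)]
Unfold 4 (reflect across h@2): 16 holes -> [(0, 0), (0, 7), (0, 8), (0, 15), (1, 0), (1, 7), (1, 8), (1, 15), (2, 0), (2, 7), (2, 8), (2, 15), (3, 0), (3, 7), (3, 8), (3, 15)]
Holes: [(0, 0), (0, 7), (0, 8), (0, 15), (1, 0), (1, 7), (1, 8), (1, 15), (2, 0), (2, 7), (2, 8), (2, 15), (3, 0), (3, 7), (3, 8), (3, 15)]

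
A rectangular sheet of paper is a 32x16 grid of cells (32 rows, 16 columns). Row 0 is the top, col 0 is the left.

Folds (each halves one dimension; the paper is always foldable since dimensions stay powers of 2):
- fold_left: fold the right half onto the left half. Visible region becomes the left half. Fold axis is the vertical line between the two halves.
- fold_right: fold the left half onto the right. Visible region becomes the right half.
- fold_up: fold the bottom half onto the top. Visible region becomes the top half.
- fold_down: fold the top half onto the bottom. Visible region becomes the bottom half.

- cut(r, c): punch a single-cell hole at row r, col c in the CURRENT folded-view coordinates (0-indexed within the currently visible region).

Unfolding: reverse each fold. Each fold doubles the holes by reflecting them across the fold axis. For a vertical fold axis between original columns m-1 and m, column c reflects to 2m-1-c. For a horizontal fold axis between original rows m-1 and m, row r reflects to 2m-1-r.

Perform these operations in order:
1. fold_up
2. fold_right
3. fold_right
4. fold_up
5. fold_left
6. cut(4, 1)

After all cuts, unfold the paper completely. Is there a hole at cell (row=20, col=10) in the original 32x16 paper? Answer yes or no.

Op 1 fold_up: fold axis h@16; visible region now rows[0,16) x cols[0,16) = 16x16
Op 2 fold_right: fold axis v@8; visible region now rows[0,16) x cols[8,16) = 16x8
Op 3 fold_right: fold axis v@12; visible region now rows[0,16) x cols[12,16) = 16x4
Op 4 fold_up: fold axis h@8; visible region now rows[0,8) x cols[12,16) = 8x4
Op 5 fold_left: fold axis v@14; visible region now rows[0,8) x cols[12,14) = 8x2
Op 6 cut(4, 1): punch at orig (4,13); cuts so far [(4, 13)]; region rows[0,8) x cols[12,14) = 8x2
Unfold 1 (reflect across v@14): 2 holes -> [(4, 13), (4, 14)]
Unfold 2 (reflect across h@8): 4 holes -> [(4, 13), (4, 14), (11, 13), (11, 14)]
Unfold 3 (reflect across v@12): 8 holes -> [(4, 9), (4, 10), (4, 13), (4, 14), (11, 9), (11, 10), (11, 13), (11, 14)]
Unfold 4 (reflect across v@8): 16 holes -> [(4, 1), (4, 2), (4, 5), (4, 6), (4, 9), (4, 10), (4, 13), (4, 14), (11, 1), (11, 2), (11, 5), (11, 6), (11, 9), (11, 10), (11, 13), (11, 14)]
Unfold 5 (reflect across h@16): 32 holes -> [(4, 1), (4, 2), (4, 5), (4, 6), (4, 9), (4, 10), (4, 13), (4, 14), (11, 1), (11, 2), (11, 5), (11, 6), (11, 9), (11, 10), (11, 13), (11, 14), (20, 1), (20, 2), (20, 5), (20, 6), (20, 9), (20, 10), (20, 13), (20, 14), (27, 1), (27, 2), (27, 5), (27, 6), (27, 9), (27, 10), (27, 13), (27, 14)]
Holes: [(4, 1), (4, 2), (4, 5), (4, 6), (4, 9), (4, 10), (4, 13), (4, 14), (11, 1), (11, 2), (11, 5), (11, 6), (11, 9), (11, 10), (11, 13), (11, 14), (20, 1), (20, 2), (20, 5), (20, 6), (20, 9), (20, 10), (20, 13), (20, 14), (27, 1), (27, 2), (27, 5), (27, 6), (27, 9), (27, 10), (27, 13), (27, 14)]

Answer: yes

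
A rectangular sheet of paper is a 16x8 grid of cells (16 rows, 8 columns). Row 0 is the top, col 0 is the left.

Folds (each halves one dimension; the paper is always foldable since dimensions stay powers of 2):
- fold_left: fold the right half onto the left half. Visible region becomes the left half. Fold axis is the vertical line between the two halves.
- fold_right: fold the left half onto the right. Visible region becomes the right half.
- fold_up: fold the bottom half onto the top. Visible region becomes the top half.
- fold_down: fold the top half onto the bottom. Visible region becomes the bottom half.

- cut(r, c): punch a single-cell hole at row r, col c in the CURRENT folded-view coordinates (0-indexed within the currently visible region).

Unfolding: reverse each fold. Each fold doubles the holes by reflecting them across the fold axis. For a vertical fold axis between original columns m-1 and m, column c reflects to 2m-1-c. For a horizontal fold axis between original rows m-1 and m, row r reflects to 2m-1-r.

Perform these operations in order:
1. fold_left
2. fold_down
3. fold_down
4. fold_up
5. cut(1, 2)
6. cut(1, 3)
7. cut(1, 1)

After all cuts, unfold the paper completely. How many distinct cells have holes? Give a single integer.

Answer: 48

Derivation:
Op 1 fold_left: fold axis v@4; visible region now rows[0,16) x cols[0,4) = 16x4
Op 2 fold_down: fold axis h@8; visible region now rows[8,16) x cols[0,4) = 8x4
Op 3 fold_down: fold axis h@12; visible region now rows[12,16) x cols[0,4) = 4x4
Op 4 fold_up: fold axis h@14; visible region now rows[12,14) x cols[0,4) = 2x4
Op 5 cut(1, 2): punch at orig (13,2); cuts so far [(13, 2)]; region rows[12,14) x cols[0,4) = 2x4
Op 6 cut(1, 3): punch at orig (13,3); cuts so far [(13, 2), (13, 3)]; region rows[12,14) x cols[0,4) = 2x4
Op 7 cut(1, 1): punch at orig (13,1); cuts so far [(13, 1), (13, 2), (13, 3)]; region rows[12,14) x cols[0,4) = 2x4
Unfold 1 (reflect across h@14): 6 holes -> [(13, 1), (13, 2), (13, 3), (14, 1), (14, 2), (14, 3)]
Unfold 2 (reflect across h@12): 12 holes -> [(9, 1), (9, 2), (9, 3), (10, 1), (10, 2), (10, 3), (13, 1), (13, 2), (13, 3), (14, 1), (14, 2), (14, 3)]
Unfold 3 (reflect across h@8): 24 holes -> [(1, 1), (1, 2), (1, 3), (2, 1), (2, 2), (2, 3), (5, 1), (5, 2), (5, 3), (6, 1), (6, 2), (6, 3), (9, 1), (9, 2), (9, 3), (10, 1), (10, 2), (10, 3), (13, 1), (13, 2), (13, 3), (14, 1), (14, 2), (14, 3)]
Unfold 4 (reflect across v@4): 48 holes -> [(1, 1), (1, 2), (1, 3), (1, 4), (1, 5), (1, 6), (2, 1), (2, 2), (2, 3), (2, 4), (2, 5), (2, 6), (5, 1), (5, 2), (5, 3), (5, 4), (5, 5), (5, 6), (6, 1), (6, 2), (6, 3), (6, 4), (6, 5), (6, 6), (9, 1), (9, 2), (9, 3), (9, 4), (9, 5), (9, 6), (10, 1), (10, 2), (10, 3), (10, 4), (10, 5), (10, 6), (13, 1), (13, 2), (13, 3), (13, 4), (13, 5), (13, 6), (14, 1), (14, 2), (14, 3), (14, 4), (14, 5), (14, 6)]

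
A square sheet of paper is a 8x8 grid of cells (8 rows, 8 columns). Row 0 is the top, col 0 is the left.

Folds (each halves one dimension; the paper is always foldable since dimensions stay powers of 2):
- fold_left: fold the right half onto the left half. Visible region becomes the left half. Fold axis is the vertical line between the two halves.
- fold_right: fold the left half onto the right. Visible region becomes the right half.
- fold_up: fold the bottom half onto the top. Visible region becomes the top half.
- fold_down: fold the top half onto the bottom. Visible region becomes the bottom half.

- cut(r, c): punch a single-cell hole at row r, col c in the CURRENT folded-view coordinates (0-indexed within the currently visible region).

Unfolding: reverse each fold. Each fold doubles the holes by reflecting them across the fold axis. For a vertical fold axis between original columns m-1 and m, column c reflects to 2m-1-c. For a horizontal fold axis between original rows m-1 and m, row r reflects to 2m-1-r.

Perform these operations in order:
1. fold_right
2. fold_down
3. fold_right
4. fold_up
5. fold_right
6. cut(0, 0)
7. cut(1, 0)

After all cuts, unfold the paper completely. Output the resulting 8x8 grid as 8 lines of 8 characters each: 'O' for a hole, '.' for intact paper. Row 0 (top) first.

Answer: OOOOOOOO
OOOOOOOO
OOOOOOOO
OOOOOOOO
OOOOOOOO
OOOOOOOO
OOOOOOOO
OOOOOOOO

Derivation:
Op 1 fold_right: fold axis v@4; visible region now rows[0,8) x cols[4,8) = 8x4
Op 2 fold_down: fold axis h@4; visible region now rows[4,8) x cols[4,8) = 4x4
Op 3 fold_right: fold axis v@6; visible region now rows[4,8) x cols[6,8) = 4x2
Op 4 fold_up: fold axis h@6; visible region now rows[4,6) x cols[6,8) = 2x2
Op 5 fold_right: fold axis v@7; visible region now rows[4,6) x cols[7,8) = 2x1
Op 6 cut(0, 0): punch at orig (4,7); cuts so far [(4, 7)]; region rows[4,6) x cols[7,8) = 2x1
Op 7 cut(1, 0): punch at orig (5,7); cuts so far [(4, 7), (5, 7)]; region rows[4,6) x cols[7,8) = 2x1
Unfold 1 (reflect across v@7): 4 holes -> [(4, 6), (4, 7), (5, 6), (5, 7)]
Unfold 2 (reflect across h@6): 8 holes -> [(4, 6), (4, 7), (5, 6), (5, 7), (6, 6), (6, 7), (7, 6), (7, 7)]
Unfold 3 (reflect across v@6): 16 holes -> [(4, 4), (4, 5), (4, 6), (4, 7), (5, 4), (5, 5), (5, 6), (5, 7), (6, 4), (6, 5), (6, 6), (6, 7), (7, 4), (7, 5), (7, 6), (7, 7)]
Unfold 4 (reflect across h@4): 32 holes -> [(0, 4), (0, 5), (0, 6), (0, 7), (1, 4), (1, 5), (1, 6), (1, 7), (2, 4), (2, 5), (2, 6), (2, 7), (3, 4), (3, 5), (3, 6), (3, 7), (4, 4), (4, 5), (4, 6), (4, 7), (5, 4), (5, 5), (5, 6), (5, 7), (6, 4), (6, 5), (6, 6), (6, 7), (7, 4), (7, 5), (7, 6), (7, 7)]
Unfold 5 (reflect across v@4): 64 holes -> [(0, 0), (0, 1), (0, 2), (0, 3), (0, 4), (0, 5), (0, 6), (0, 7), (1, 0), (1, 1), (1, 2), (1, 3), (1, 4), (1, 5), (1, 6), (1, 7), (2, 0), (2, 1), (2, 2), (2, 3), (2, 4), (2, 5), (2, 6), (2, 7), (3, 0), (3, 1), (3, 2), (3, 3), (3, 4), (3, 5), (3, 6), (3, 7), (4, 0), (4, 1), (4, 2), (4, 3), (4, 4), (4, 5), (4, 6), (4, 7), (5, 0), (5, 1), (5, 2), (5, 3), (5, 4), (5, 5), (5, 6), (5, 7), (6, 0), (6, 1), (6, 2), (6, 3), (6, 4), (6, 5), (6, 6), (6, 7), (7, 0), (7, 1), (7, 2), (7, 3), (7, 4), (7, 5), (7, 6), (7, 7)]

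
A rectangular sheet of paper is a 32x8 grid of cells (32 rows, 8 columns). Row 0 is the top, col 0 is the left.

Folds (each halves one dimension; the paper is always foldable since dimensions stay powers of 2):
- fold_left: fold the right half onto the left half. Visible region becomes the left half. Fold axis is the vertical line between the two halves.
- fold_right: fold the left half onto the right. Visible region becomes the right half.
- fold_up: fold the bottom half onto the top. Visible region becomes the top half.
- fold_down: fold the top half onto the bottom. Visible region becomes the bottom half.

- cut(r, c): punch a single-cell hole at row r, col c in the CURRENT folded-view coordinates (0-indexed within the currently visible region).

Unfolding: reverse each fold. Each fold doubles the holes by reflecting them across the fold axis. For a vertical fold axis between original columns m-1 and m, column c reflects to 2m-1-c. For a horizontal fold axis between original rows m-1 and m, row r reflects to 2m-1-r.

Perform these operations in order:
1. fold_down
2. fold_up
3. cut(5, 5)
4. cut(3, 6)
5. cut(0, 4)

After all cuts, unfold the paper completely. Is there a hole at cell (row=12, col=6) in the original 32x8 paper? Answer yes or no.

Answer: yes

Derivation:
Op 1 fold_down: fold axis h@16; visible region now rows[16,32) x cols[0,8) = 16x8
Op 2 fold_up: fold axis h@24; visible region now rows[16,24) x cols[0,8) = 8x8
Op 3 cut(5, 5): punch at orig (21,5); cuts so far [(21, 5)]; region rows[16,24) x cols[0,8) = 8x8
Op 4 cut(3, 6): punch at orig (19,6); cuts so far [(19, 6), (21, 5)]; region rows[16,24) x cols[0,8) = 8x8
Op 5 cut(0, 4): punch at orig (16,4); cuts so far [(16, 4), (19, 6), (21, 5)]; region rows[16,24) x cols[0,8) = 8x8
Unfold 1 (reflect across h@24): 6 holes -> [(16, 4), (19, 6), (21, 5), (26, 5), (28, 6), (31, 4)]
Unfold 2 (reflect across h@16): 12 holes -> [(0, 4), (3, 6), (5, 5), (10, 5), (12, 6), (15, 4), (16, 4), (19, 6), (21, 5), (26, 5), (28, 6), (31, 4)]
Holes: [(0, 4), (3, 6), (5, 5), (10, 5), (12, 6), (15, 4), (16, 4), (19, 6), (21, 5), (26, 5), (28, 6), (31, 4)]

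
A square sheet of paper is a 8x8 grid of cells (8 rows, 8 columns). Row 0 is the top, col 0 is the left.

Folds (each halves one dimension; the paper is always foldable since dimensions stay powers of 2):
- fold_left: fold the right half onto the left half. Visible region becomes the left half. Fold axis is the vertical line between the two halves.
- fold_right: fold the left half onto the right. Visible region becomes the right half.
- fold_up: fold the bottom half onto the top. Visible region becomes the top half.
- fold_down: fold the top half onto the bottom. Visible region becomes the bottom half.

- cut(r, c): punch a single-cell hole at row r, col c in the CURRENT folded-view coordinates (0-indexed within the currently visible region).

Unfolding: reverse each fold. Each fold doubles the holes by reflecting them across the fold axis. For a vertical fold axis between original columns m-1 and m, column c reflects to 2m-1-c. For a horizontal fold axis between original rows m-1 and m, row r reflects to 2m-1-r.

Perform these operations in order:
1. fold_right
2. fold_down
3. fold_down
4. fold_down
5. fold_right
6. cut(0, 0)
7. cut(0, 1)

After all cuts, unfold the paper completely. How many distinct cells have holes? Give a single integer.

Answer: 64

Derivation:
Op 1 fold_right: fold axis v@4; visible region now rows[0,8) x cols[4,8) = 8x4
Op 2 fold_down: fold axis h@4; visible region now rows[4,8) x cols[4,8) = 4x4
Op 3 fold_down: fold axis h@6; visible region now rows[6,8) x cols[4,8) = 2x4
Op 4 fold_down: fold axis h@7; visible region now rows[7,8) x cols[4,8) = 1x4
Op 5 fold_right: fold axis v@6; visible region now rows[7,8) x cols[6,8) = 1x2
Op 6 cut(0, 0): punch at orig (7,6); cuts so far [(7, 6)]; region rows[7,8) x cols[6,8) = 1x2
Op 7 cut(0, 1): punch at orig (7,7); cuts so far [(7, 6), (7, 7)]; region rows[7,8) x cols[6,8) = 1x2
Unfold 1 (reflect across v@6): 4 holes -> [(7, 4), (7, 5), (7, 6), (7, 7)]
Unfold 2 (reflect across h@7): 8 holes -> [(6, 4), (6, 5), (6, 6), (6, 7), (7, 4), (7, 5), (7, 6), (7, 7)]
Unfold 3 (reflect across h@6): 16 holes -> [(4, 4), (4, 5), (4, 6), (4, 7), (5, 4), (5, 5), (5, 6), (5, 7), (6, 4), (6, 5), (6, 6), (6, 7), (7, 4), (7, 5), (7, 6), (7, 7)]
Unfold 4 (reflect across h@4): 32 holes -> [(0, 4), (0, 5), (0, 6), (0, 7), (1, 4), (1, 5), (1, 6), (1, 7), (2, 4), (2, 5), (2, 6), (2, 7), (3, 4), (3, 5), (3, 6), (3, 7), (4, 4), (4, 5), (4, 6), (4, 7), (5, 4), (5, 5), (5, 6), (5, 7), (6, 4), (6, 5), (6, 6), (6, 7), (7, 4), (7, 5), (7, 6), (7, 7)]
Unfold 5 (reflect across v@4): 64 holes -> [(0, 0), (0, 1), (0, 2), (0, 3), (0, 4), (0, 5), (0, 6), (0, 7), (1, 0), (1, 1), (1, 2), (1, 3), (1, 4), (1, 5), (1, 6), (1, 7), (2, 0), (2, 1), (2, 2), (2, 3), (2, 4), (2, 5), (2, 6), (2, 7), (3, 0), (3, 1), (3, 2), (3, 3), (3, 4), (3, 5), (3, 6), (3, 7), (4, 0), (4, 1), (4, 2), (4, 3), (4, 4), (4, 5), (4, 6), (4, 7), (5, 0), (5, 1), (5, 2), (5, 3), (5, 4), (5, 5), (5, 6), (5, 7), (6, 0), (6, 1), (6, 2), (6, 3), (6, 4), (6, 5), (6, 6), (6, 7), (7, 0), (7, 1), (7, 2), (7, 3), (7, 4), (7, 5), (7, 6), (7, 7)]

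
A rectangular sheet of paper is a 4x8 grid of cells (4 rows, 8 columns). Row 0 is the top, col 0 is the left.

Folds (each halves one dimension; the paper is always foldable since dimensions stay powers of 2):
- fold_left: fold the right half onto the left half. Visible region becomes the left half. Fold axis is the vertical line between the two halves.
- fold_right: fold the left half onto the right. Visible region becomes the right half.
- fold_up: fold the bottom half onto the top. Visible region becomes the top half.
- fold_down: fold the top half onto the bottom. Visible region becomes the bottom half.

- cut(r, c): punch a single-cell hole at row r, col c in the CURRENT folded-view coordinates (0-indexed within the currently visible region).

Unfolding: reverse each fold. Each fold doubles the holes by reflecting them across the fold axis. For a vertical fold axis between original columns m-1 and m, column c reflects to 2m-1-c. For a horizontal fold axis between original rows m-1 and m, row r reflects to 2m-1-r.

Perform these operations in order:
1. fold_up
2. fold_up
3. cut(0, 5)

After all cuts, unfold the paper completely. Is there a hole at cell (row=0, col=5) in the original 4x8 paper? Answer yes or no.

Op 1 fold_up: fold axis h@2; visible region now rows[0,2) x cols[0,8) = 2x8
Op 2 fold_up: fold axis h@1; visible region now rows[0,1) x cols[0,8) = 1x8
Op 3 cut(0, 5): punch at orig (0,5); cuts so far [(0, 5)]; region rows[0,1) x cols[0,8) = 1x8
Unfold 1 (reflect across h@1): 2 holes -> [(0, 5), (1, 5)]
Unfold 2 (reflect across h@2): 4 holes -> [(0, 5), (1, 5), (2, 5), (3, 5)]
Holes: [(0, 5), (1, 5), (2, 5), (3, 5)]

Answer: yes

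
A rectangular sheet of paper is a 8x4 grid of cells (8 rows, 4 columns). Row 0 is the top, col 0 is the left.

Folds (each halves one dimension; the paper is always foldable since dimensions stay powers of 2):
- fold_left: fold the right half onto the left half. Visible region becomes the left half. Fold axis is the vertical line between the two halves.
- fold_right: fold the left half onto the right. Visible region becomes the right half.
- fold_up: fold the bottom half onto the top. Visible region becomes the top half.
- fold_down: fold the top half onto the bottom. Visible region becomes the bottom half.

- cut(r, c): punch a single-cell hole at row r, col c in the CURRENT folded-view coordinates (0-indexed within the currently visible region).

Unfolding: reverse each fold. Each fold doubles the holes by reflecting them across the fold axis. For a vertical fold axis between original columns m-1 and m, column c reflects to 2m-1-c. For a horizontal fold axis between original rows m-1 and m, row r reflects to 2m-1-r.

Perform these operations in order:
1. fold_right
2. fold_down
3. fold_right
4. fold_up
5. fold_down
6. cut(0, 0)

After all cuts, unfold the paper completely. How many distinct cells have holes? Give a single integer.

Op 1 fold_right: fold axis v@2; visible region now rows[0,8) x cols[2,4) = 8x2
Op 2 fold_down: fold axis h@4; visible region now rows[4,8) x cols[2,4) = 4x2
Op 3 fold_right: fold axis v@3; visible region now rows[4,8) x cols[3,4) = 4x1
Op 4 fold_up: fold axis h@6; visible region now rows[4,6) x cols[3,4) = 2x1
Op 5 fold_down: fold axis h@5; visible region now rows[5,6) x cols[3,4) = 1x1
Op 6 cut(0, 0): punch at orig (5,3); cuts so far [(5, 3)]; region rows[5,6) x cols[3,4) = 1x1
Unfold 1 (reflect across h@5): 2 holes -> [(4, 3), (5, 3)]
Unfold 2 (reflect across h@6): 4 holes -> [(4, 3), (5, 3), (6, 3), (7, 3)]
Unfold 3 (reflect across v@3): 8 holes -> [(4, 2), (4, 3), (5, 2), (5, 3), (6, 2), (6, 3), (7, 2), (7, 3)]
Unfold 4 (reflect across h@4): 16 holes -> [(0, 2), (0, 3), (1, 2), (1, 3), (2, 2), (2, 3), (3, 2), (3, 3), (4, 2), (4, 3), (5, 2), (5, 3), (6, 2), (6, 3), (7, 2), (7, 3)]
Unfold 5 (reflect across v@2): 32 holes -> [(0, 0), (0, 1), (0, 2), (0, 3), (1, 0), (1, 1), (1, 2), (1, 3), (2, 0), (2, 1), (2, 2), (2, 3), (3, 0), (3, 1), (3, 2), (3, 3), (4, 0), (4, 1), (4, 2), (4, 3), (5, 0), (5, 1), (5, 2), (5, 3), (6, 0), (6, 1), (6, 2), (6, 3), (7, 0), (7, 1), (7, 2), (7, 3)]

Answer: 32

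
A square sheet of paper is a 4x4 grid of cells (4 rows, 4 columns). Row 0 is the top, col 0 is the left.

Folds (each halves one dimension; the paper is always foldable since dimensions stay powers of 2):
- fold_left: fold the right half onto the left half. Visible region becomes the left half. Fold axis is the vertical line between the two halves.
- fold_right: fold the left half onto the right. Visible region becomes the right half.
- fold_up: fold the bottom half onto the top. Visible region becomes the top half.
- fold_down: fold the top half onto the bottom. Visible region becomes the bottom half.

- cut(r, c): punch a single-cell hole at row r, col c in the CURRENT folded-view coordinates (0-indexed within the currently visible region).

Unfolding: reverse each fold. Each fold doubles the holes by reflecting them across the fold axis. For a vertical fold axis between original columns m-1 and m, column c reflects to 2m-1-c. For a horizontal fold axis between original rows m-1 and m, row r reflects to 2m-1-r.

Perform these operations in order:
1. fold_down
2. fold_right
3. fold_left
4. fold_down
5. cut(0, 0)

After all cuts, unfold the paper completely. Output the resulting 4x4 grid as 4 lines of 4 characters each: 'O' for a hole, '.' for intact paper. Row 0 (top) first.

Op 1 fold_down: fold axis h@2; visible region now rows[2,4) x cols[0,4) = 2x4
Op 2 fold_right: fold axis v@2; visible region now rows[2,4) x cols[2,4) = 2x2
Op 3 fold_left: fold axis v@3; visible region now rows[2,4) x cols[2,3) = 2x1
Op 4 fold_down: fold axis h@3; visible region now rows[3,4) x cols[2,3) = 1x1
Op 5 cut(0, 0): punch at orig (3,2); cuts so far [(3, 2)]; region rows[3,4) x cols[2,3) = 1x1
Unfold 1 (reflect across h@3): 2 holes -> [(2, 2), (3, 2)]
Unfold 2 (reflect across v@3): 4 holes -> [(2, 2), (2, 3), (3, 2), (3, 3)]
Unfold 3 (reflect across v@2): 8 holes -> [(2, 0), (2, 1), (2, 2), (2, 3), (3, 0), (3, 1), (3, 2), (3, 3)]
Unfold 4 (reflect across h@2): 16 holes -> [(0, 0), (0, 1), (0, 2), (0, 3), (1, 0), (1, 1), (1, 2), (1, 3), (2, 0), (2, 1), (2, 2), (2, 3), (3, 0), (3, 1), (3, 2), (3, 3)]

Answer: OOOO
OOOO
OOOO
OOOO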